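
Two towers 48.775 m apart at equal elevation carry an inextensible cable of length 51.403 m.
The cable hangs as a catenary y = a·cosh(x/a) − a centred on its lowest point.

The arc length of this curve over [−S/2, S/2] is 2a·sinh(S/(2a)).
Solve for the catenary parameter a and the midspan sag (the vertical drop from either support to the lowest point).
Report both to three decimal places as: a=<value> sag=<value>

seed: a₀ = √(S³/(24(L−S))) = √(48.775³/(24·2.628)) = 42.892130
iter 1: u=0.568577  f(a)=+4.281e-02  f'(a)=-1.265e-01  a ← 42.892130 − (+4.281e-02/-1.265e-01) = 43.230402
iter 2: u=0.564128  f(a)=+5.117e-04  f'(a)=-1.235e-01  a ← 43.230402 − (+5.117e-04/-1.235e-01) = 43.234544
iter 3: u=0.564074  f(a)=+7.508e-08  f'(a)=-1.235e-01  a ← 43.234544 − (+7.508e-08/-1.235e-01) = 43.234545
iter 4: u=0.564074  f(a)=+0.000e+00  f'(a)=-1.235e-01  a ← 43.234545 − (+0.000e+00/-1.235e-01) = 43.234545
converged: |Δa| < 1e-12 after 4 iterations
sag = a·(cosh(S/(2a)) − 1) = 43.234545·(cosh(0.564074) − 1) = 7.062502
T_max/T_min = cosh(S/(2a)) = 1.163353

a=43.235 sag=7.063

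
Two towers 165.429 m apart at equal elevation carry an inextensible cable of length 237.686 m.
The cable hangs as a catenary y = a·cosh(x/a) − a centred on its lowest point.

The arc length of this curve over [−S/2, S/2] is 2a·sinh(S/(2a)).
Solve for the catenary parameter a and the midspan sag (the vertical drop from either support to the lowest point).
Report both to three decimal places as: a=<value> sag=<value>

a=54.154 sag=76.446

seed: a₀ = √(S³/(24(L−S))) = √(165.429³/(24·72.257)) = 51.094233
iter 1: u=1.618862  f(a)=+1.008e+01  f'(a)=-3.642e+00  a ← 51.094233 − (+1.008e+01/-3.642e+00) = 53.861882
iter 2: u=1.535678  f(a)=+8.771e-01  f'(a)=-3.034e+00  a ← 53.861882 − (+8.771e-01/-3.034e+00) = 54.150969
iter 3: u=1.527480  f(a)=+8.036e-03  f'(a)=-2.979e+00  a ← 54.150969 − (+8.036e-03/-2.979e+00) = 54.153667
iter 4: u=1.527403  f(a)=+6.883e-07  f'(a)=-2.978e+00  a ← 54.153667 − (+6.883e-07/-2.978e+00) = 54.153667
iter 5: u=1.527403  f(a)=+0.000e+00  f'(a)=-2.978e+00  a ← 54.153667 − (+0.000e+00/-2.978e+00) = 54.153667
converged: |Δa| < 1e-12 after 5 iterations
sag = a·(cosh(S/(2a)) − 1) = 54.153667·(cosh(1.527403) − 1) = 76.446020
T_max/T_min = cosh(S/(2a)) = 2.411650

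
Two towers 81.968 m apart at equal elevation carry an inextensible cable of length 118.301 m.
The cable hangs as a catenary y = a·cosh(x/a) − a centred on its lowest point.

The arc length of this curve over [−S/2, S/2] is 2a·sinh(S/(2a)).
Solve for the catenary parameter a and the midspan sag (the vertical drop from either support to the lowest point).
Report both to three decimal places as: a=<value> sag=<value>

a=26.656 sag=38.223

seed: a₀ = √(S³/(24(L−S))) = √(81.968³/(24·36.333)) = 25.131028
iter 1: u=1.630813  f(a)=+5.149e+00  f'(a)=-3.737e+00  a ← 25.131028 − (+5.149e+00/-3.737e+00) = 26.508780
iter 2: u=1.546054  f(a)=+4.538e-01  f'(a)=-3.105e+00  a ← 26.508780 − (+4.538e-01/-3.105e+00) = 26.654911
iter 3: u=1.537578  f(a)=+4.276e-03  f'(a)=-3.047e+00  a ← 26.654911 − (+4.276e-03/-3.047e+00) = 26.656315
iter 4: u=1.537497  f(a)=+3.877e-07  f'(a)=-3.046e+00  a ← 26.656315 − (+3.877e-07/-3.046e+00) = 26.656315
iter 5: u=1.537497  f(a)=+0.000e+00  f'(a)=-3.046e+00  a ← 26.656315 − (+0.000e+00/-3.046e+00) = 26.656315
converged: |Δa| < 1e-12 after 5 iterations
sag = a·(cosh(S/(2a)) − 1) = 26.656315·(cosh(1.537497) − 1) = 38.223118
T_max/T_min = cosh(S/(2a)) = 2.433924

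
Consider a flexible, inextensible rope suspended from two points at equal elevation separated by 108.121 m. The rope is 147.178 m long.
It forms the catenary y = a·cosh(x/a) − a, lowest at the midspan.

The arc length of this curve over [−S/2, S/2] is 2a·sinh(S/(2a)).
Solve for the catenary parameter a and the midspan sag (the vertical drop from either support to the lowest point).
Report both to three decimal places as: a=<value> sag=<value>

seed: a₀ = √(S³/(24(L−S))) = √(108.121³/(24·39.057)) = 36.720621
iter 1: u=1.472211  f(a)=+4.458e+00  f'(a)=-2.625e+00  a ← 36.720621 − (+4.458e+00/-2.625e+00) = 38.418506
iter 2: u=1.407147  f(a)=+3.278e-01  f'(a)=-2.252e+00  a ← 38.418506 − (+3.278e-01/-2.252e+00) = 38.564058
iter 3: u=1.401836  f(a)=+2.084e-03  f'(a)=-2.224e+00  a ← 38.564058 − (+2.084e-03/-2.224e+00) = 38.564995
iter 4: u=1.401802  f(a)=+8.540e-08  f'(a)=-2.224e+00  a ← 38.564995 − (+8.540e-08/-2.224e+00) = 38.564995
iter 5: u=1.401802  f(a)=+0.000e+00  f'(a)=-2.224e+00  a ← 38.564995 − (+0.000e+00/-2.224e+00) = 38.564995
converged: |Δa| < 1e-12 after 5 iterations
sag = a·(cosh(S/(2a)) − 1) = 38.564995·(cosh(1.401802) − 1) = 44.516891
T_max/T_min = cosh(S/(2a)) = 2.154334

a=38.565 sag=44.517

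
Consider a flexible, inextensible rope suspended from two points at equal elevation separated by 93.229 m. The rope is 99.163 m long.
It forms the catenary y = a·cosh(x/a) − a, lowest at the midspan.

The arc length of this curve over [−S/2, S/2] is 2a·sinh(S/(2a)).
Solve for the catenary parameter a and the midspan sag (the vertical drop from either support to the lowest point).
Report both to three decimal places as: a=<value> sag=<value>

a=76.140 sag=14.720

seed: a₀ = √(S³/(24(L−S))) = √(93.229³/(24·5.934)) = 75.430528
iter 1: u=0.617979  f(a)=+1.143e-01  f'(a)=-1.634e-01  a ← 75.430528 − (+1.143e-01/-1.634e-01) = 76.130194
iter 2: u=0.612300  f(a)=+1.610e-03  f'(a)=-1.589e-01  a ← 76.130194 − (+1.610e-03/-1.589e-01) = 76.140332
iter 3: u=0.612218  f(a)=+3.296e-07  f'(a)=-1.588e-01  a ← 76.140332 − (+3.296e-07/-1.588e-01) = 76.140334
iter 4: u=0.612218  f(a)=+1.421e-14  f'(a)=-1.588e-01  a ← 76.140334 − (+1.421e-14/-1.588e-01) = 76.140334
converged: |Δa| < 1e-12 after 4 iterations
sag = a·(cosh(S/(2a)) − 1) = 76.140334·(cosh(0.612218) − 1) = 14.720414
T_max/T_min = cosh(S/(2a)) = 1.193333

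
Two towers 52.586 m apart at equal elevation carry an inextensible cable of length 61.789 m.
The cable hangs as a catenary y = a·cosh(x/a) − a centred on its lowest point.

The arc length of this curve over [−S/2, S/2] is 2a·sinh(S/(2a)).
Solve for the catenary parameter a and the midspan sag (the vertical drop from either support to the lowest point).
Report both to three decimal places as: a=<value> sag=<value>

a=26.307 sag=14.271

seed: a₀ = √(S³/(24(L−S))) = √(52.586³/(24·9.203)) = 25.658713
iter 1: u=1.024720  f(a)=+4.954e-01  f'(a)=-7.955e-01  a ← 25.658713 − (+4.954e-01/-7.955e-01) = 26.281481
iter 2: u=1.000438  f(a)=+1.861e-02  f'(a)=-7.368e-01  a ← 26.281481 − (+1.861e-02/-7.368e-01) = 26.306741
iter 3: u=0.999478  f(a)=+2.853e-05  f'(a)=-7.345e-01  a ← 26.306741 − (+2.853e-05/-7.345e-01) = 26.306780
iter 4: u=0.999476  f(a)=+6.728e-11  f'(a)=-7.345e-01  a ← 26.306780 − (+6.728e-11/-7.345e-01) = 26.306780
iter 5: u=0.999476  f(a)=+7.105e-15  f'(a)=-7.345e-01  a ← 26.306780 − (+7.105e-15/-7.345e-01) = 26.306780
converged: |Δa| < 1e-12 after 5 iterations
sag = a·(cosh(S/(2a)) − 1) = 26.306780·(cosh(0.999476) − 1) = 14.270514
T_max/T_min = cosh(S/(2a)) = 1.542465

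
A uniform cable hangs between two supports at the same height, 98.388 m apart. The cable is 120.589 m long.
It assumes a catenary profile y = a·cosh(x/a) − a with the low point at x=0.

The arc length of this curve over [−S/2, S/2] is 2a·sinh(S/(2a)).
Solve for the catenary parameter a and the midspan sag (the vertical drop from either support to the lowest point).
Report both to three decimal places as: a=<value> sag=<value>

a=43.641 sag=30.790

seed: a₀ = √(S³/(24(L−S))) = √(98.388³/(24·22.201)) = 42.278669
iter 1: u=1.163565  f(a)=+1.552e+00  f'(a)=-1.199e+00  a ← 42.278669 − (+1.552e+00/-1.199e+00) = 43.572791
iter 2: u=1.129007  f(a)=+7.412e-02  f'(a)=-1.087e+00  a ← 43.572791 − (+7.412e-02/-1.087e+00) = 43.640955
iter 3: u=1.127244  f(a)=+1.878e-04  f'(a)=-1.082e+00  a ← 43.640955 − (+1.878e-04/-1.082e+00) = 43.641129
iter 4: u=1.127239  f(a)=+1.212e-09  f'(a)=-1.082e+00  a ← 43.641129 − (+1.212e-09/-1.082e+00) = 43.641129
iter 5: u=1.127239  f(a)=+1.421e-14  f'(a)=-1.082e+00  a ← 43.641129 − (+1.421e-14/-1.082e+00) = 43.641129
converged: |Δa| < 1e-12 after 5 iterations
sag = a·(cosh(S/(2a)) − 1) = 43.641129·(cosh(1.127239) − 1) = 30.789878
T_max/T_min = cosh(S/(2a)) = 1.705524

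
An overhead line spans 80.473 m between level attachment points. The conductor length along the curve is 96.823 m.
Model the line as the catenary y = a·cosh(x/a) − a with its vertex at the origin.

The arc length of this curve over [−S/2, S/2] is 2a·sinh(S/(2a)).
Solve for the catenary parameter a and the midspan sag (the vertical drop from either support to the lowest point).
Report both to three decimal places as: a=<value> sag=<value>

a=37.505 sag=23.735

seed: a₀ = √(S³/(24(L−S))) = √(80.473³/(24·16.350)) = 36.442720
iter 1: u=1.104103  f(a)=+1.026e+00  f'(a)=-1.012e+00  a ← 36.442720 − (+1.026e+00/-1.012e+00) = 37.456989
iter 2: u=1.074205  f(a)=+4.439e-02  f'(a)=-9.257e-01  a ← 37.456989 − (+4.439e-02/-9.257e-01) = 37.504943
iter 3: u=1.072832  f(a)=+9.143e-05  f'(a)=-9.219e-01  a ← 37.504943 − (+9.143e-05/-9.219e-01) = 37.505042
iter 4: u=1.072829  f(a)=+3.896e-10  f'(a)=-9.219e-01  a ← 37.505042 − (+3.896e-10/-9.219e-01) = 37.505042
iter 5: u=1.072829  f(a)=+0.000e+00  f'(a)=-9.219e-01  a ← 37.505042 − (+0.000e+00/-9.219e-01) = 37.505042
converged: |Δa| < 1e-12 after 5 iterations
sag = a·(cosh(S/(2a)) − 1) = 37.505042·(cosh(1.072829) − 1) = 23.734663
T_max/T_min = cosh(S/(2a)) = 1.632839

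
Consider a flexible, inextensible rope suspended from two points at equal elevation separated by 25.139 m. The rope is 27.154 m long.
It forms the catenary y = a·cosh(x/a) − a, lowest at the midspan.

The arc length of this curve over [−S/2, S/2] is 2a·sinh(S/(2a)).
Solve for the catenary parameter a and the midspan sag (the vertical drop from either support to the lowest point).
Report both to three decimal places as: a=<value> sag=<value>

a=18.339 sag=4.479

seed: a₀ = √(S³/(24(L−S))) = √(25.139³/(24·2.015)) = 18.125035
iter 1: u=0.693488  f(a)=+4.901e-02  f'(a)=-2.332e-01  a ← 18.125035 − (+4.901e-02/-2.332e-01) = 18.335185
iter 2: u=0.685540  f(a)=+8.655e-04  f'(a)=-2.251e-01  a ← 18.335185 − (+8.655e-04/-2.251e-01) = 18.339031
iter 3: u=0.685396  f(a)=+2.806e-07  f'(a)=-2.249e-01  a ← 18.339031 − (+2.806e-07/-2.249e-01) = 18.339032
iter 4: u=0.685396  f(a)=+3.553e-14  f'(a)=-2.249e-01  a ← 18.339032 − (+3.553e-14/-2.249e-01) = 18.339032
converged: |Δa| < 1e-12 after 4 iterations
sag = a·(cosh(S/(2a)) − 1) = 18.339032·(cosh(0.685396) − 1) = 4.478834
T_max/T_min = cosh(S/(2a)) = 1.244224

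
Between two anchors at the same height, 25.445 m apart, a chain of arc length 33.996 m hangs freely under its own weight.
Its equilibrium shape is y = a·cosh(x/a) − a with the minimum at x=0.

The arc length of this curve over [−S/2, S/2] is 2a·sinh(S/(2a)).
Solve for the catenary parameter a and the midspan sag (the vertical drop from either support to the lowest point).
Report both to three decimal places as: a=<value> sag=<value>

seed: a₀ = √(S³/(24(L−S))) = √(25.445³/(24·8.551)) = 8.959620
iter 1: u=1.419982  f(a)=+9.047e-01  f'(a)=-2.322e+00  a ← 8.959620 − (+9.047e-01/-2.322e+00) = 9.349150
iter 2: u=1.360819  f(a)=+6.234e-02  f'(a)=-2.012e+00  a ← 9.349150 − (+6.234e-02/-2.012e+00) = 9.380128
iter 3: u=1.356325  f(a)=+3.445e-04  f'(a)=-1.990e+00  a ← 9.380128 − (+3.445e-04/-1.990e+00) = 9.380302
iter 4: u=1.356300  f(a)=+1.065e-08  f'(a)=-1.990e+00  a ← 9.380302 − (+1.065e-08/-1.990e+00) = 9.380302
iter 5: u=1.356300  f(a)=+7.105e-15  f'(a)=-1.990e+00  a ← 9.380302 − (+7.105e-15/-1.990e+00) = 9.380302
converged: |Δa| < 1e-12 after 5 iterations
sag = a·(cosh(S/(2a)) − 1) = 9.380302·(cosh(1.356300) − 1) = 10.034179
T_max/T_min = cosh(S/(2a)) = 2.069708

a=9.380 sag=10.034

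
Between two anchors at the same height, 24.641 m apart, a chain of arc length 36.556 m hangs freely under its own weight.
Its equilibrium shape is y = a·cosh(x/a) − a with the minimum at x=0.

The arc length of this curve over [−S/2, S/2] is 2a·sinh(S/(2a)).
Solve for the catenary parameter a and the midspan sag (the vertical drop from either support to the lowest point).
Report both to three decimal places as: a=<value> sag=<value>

a=7.709 sag=12.128

seed: a₀ = √(S³/(24(L−S))) = √(24.641³/(24·11.915)) = 7.233273
iter 1: u=1.703309  f(a)=+1.853e+00  f'(a)=-4.355e+00  a ← 7.233273 − (+1.853e+00/-4.355e+00) = 7.658720
iter 2: u=1.608689  f(a)=+1.760e-01  f'(a)=-3.563e+00  a ← 7.658720 − (+1.760e-01/-3.563e+00) = 7.708126
iter 3: u=1.598378  f(a)=+1.958e-03  f'(a)=-3.484e+00  a ← 7.708126 − (+1.958e-03/-3.484e+00) = 7.708688
iter 4: u=1.598262  f(a)=+2.481e-07  f'(a)=-3.484e+00  a ← 7.708688 − (+2.481e-07/-3.484e+00) = 7.708688
iter 5: u=1.598262  f(a)=+7.105e-15  f'(a)=-3.484e+00  a ← 7.708688 − (+7.105e-15/-3.484e+00) = 7.708688
converged: |Δa| < 1e-12 after 5 iterations
sag = a·(cosh(S/(2a)) − 1) = 7.708688·(cosh(1.598262) − 1) = 12.128377
T_max/T_min = cosh(S/(2a)) = 2.573339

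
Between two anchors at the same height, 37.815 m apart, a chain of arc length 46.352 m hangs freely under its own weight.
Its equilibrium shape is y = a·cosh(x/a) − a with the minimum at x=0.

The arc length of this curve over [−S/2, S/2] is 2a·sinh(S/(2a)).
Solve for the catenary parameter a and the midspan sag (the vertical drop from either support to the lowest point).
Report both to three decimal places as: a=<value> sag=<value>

seed: a₀ = √(S³/(24(L−S))) = √(37.815³/(24·8.537)) = 16.245680
iter 1: u=1.163848  f(a)=+5.972e-01  f'(a)=-1.200e+00  a ← 16.245680 − (+5.972e-01/-1.200e+00) = 16.743167
iter 2: u=1.129267  f(a)=+2.853e-02  f'(a)=-1.088e+00  a ← 16.743167 − (+2.853e-02/-1.088e+00) = 16.769384
iter 3: u=1.127501  f(a)=+7.234e-05  f'(a)=-1.083e+00  a ← 16.769384 − (+7.234e-05/-1.083e+00) = 16.769451
iter 4: u=1.127497  f(a)=+4.678e-10  f'(a)=-1.083e+00  a ← 16.769451 − (+4.678e-10/-1.083e+00) = 16.769451
iter 5: u=1.127497  f(a)=-7.105e-15  f'(a)=-1.083e+00  a ← 16.769451 − (-7.105e-15/-1.083e+00) = 16.769451
converged: |Δa| < 1e-12 after 5 iterations
sag = a·(cosh(S/(2a)) − 1) = 16.769451·(cosh(1.127497) − 1) = 11.837217
T_max/T_min = cosh(S/(2a)) = 1.705880

a=16.769 sag=11.837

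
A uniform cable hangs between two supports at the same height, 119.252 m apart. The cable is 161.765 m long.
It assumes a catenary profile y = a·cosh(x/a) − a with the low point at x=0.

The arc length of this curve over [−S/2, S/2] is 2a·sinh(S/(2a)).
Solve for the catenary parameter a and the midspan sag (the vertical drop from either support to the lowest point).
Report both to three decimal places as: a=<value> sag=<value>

seed: a₀ = √(S³/(24(L−S))) = √(119.252³/(24·42.513)) = 40.769183
iter 1: u=1.462526  f(a)=+4.785e+00  f'(a)=-2.567e+00  a ← 40.769183 − (+4.785e+00/-2.567e+00) = 42.633270
iter 2: u=1.398579  f(a)=+3.478e-01  f'(a)=-2.206e+00  a ← 42.633270 − (+3.478e-01/-2.206e+00) = 42.790892
iter 3: u=1.393427  f(a)=+2.155e-03  f'(a)=-2.179e+00  a ← 42.790892 − (+2.155e-03/-2.179e+00) = 42.791881
iter 4: u=1.393395  f(a)=+8.388e-08  f'(a)=-2.179e+00  a ← 42.791881 − (+8.388e-08/-2.179e+00) = 42.791881
iter 5: u=1.393395  f(a)=+0.000e+00  f'(a)=-2.179e+00  a ← 42.791881 − (+0.000e+00/-2.179e+00) = 42.791881
converged: |Δa| < 1e-12 after 5 iterations
sag = a·(cosh(S/(2a)) − 1) = 42.791881·(cosh(1.393395) − 1) = 48.712894
T_max/T_min = cosh(S/(2a)) = 2.138368

a=42.792 sag=48.713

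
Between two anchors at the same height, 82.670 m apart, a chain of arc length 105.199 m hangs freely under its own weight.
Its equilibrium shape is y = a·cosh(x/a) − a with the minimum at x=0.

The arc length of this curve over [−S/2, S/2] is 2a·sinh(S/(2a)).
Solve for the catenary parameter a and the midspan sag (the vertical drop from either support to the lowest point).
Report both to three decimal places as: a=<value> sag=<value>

a=33.572 sag=28.828

seed: a₀ = √(S³/(24(L−S))) = √(82.670³/(24·22.529)) = 32.325506
iter 1: u=1.278712  f(a)=+1.915e+00  f'(a)=-1.636e+00  a ← 32.325506 − (+1.915e+00/-1.636e+00) = 33.496523
iter 2: u=1.234009  f(a)=+1.090e-01  f'(a)=-1.454e+00  a ← 33.496523 − (+1.090e-01/-1.454e+00) = 33.571473
iter 3: u=1.231254  f(a)=+4.001e-04  f'(a)=-1.444e+00  a ← 33.571473 − (+4.001e-04/-1.444e+00) = 33.571751
iter 4: u=1.231244  f(a)=+5.435e-09  f'(a)=-1.443e+00  a ← 33.571751 − (+5.435e-09/-1.443e+00) = 33.571751
iter 5: u=1.231244  f(a)=-1.421e-14  f'(a)=-1.443e+00  a ← 33.571751 − (-1.421e-14/-1.443e+00) = 33.571751
converged: |Δa| < 1e-12 after 5 iterations
sag = a·(cosh(S/(2a)) − 1) = 33.571751·(cosh(1.231244) − 1) = 28.828328
T_max/T_min = cosh(S/(2a)) = 1.858708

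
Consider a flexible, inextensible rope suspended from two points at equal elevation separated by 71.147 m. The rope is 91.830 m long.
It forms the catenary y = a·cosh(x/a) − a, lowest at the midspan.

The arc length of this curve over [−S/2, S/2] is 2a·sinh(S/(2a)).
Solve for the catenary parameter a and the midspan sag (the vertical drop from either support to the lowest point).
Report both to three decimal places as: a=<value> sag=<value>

seed: a₀ = √(S³/(24(L−S))) = √(71.147³/(24·20.683)) = 26.935342
iter 1: u=1.320700  f(a)=+1.881e+00  f'(a)=-1.821e+00  a ← 26.935342 − (+1.881e+00/-1.821e+00) = 27.968133
iter 2: u=1.271930  f(a)=+1.136e-01  f'(a)=-1.607e+00  a ← 27.968133 − (+1.136e-01/-1.607e+00) = 28.038808
iter 3: u=1.268724  f(a)=+4.731e-04  f'(a)=-1.594e+00  a ← 28.038808 − (+4.731e-04/-1.594e+00) = 28.039105
iter 4: u=1.268710  f(a)=+8.286e-09  f'(a)=-1.594e+00  a ← 28.039105 − (+8.286e-09/-1.594e+00) = 28.039105
iter 5: u=1.268710  f(a)=+0.000e+00  f'(a)=-1.594e+00  a ← 28.039105 − (+0.000e+00/-1.594e+00) = 28.039105
converged: |Δa| < 1e-12 after 5 iterations
sag = a·(cosh(S/(2a)) − 1) = 28.039105·(cosh(1.268710) − 1) = 25.760325
T_max/T_min = cosh(S/(2a)) = 1.918728

a=28.039 sag=25.760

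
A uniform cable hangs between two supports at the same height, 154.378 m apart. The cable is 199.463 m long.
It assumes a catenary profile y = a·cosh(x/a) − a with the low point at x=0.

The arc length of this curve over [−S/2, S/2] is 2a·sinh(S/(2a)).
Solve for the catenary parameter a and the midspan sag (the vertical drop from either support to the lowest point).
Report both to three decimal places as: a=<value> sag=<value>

seed: a₀ = √(S³/(24(L−S))) = √(154.378³/(24·45.085)) = 58.311801
iter 1: u=1.323729  f(a)=+4.119e+00  f'(a)=-1.835e+00  a ← 58.311801 − (+4.119e+00/-1.835e+00) = 60.556654
iter 2: u=1.274658  f(a)=+2.498e-01  f'(a)=-1.618e+00  a ← 60.556654 − (+2.498e-01/-1.618e+00) = 60.711001
iter 3: u=1.271417  f(a)=+1.050e-03  f'(a)=-1.605e+00  a ← 60.711001 − (+1.050e-03/-1.605e+00) = 60.711655
iter 4: u=1.271403  f(a)=+1.872e-08  f'(a)=-1.605e+00  a ← 60.711655 − (+1.872e-08/-1.605e+00) = 60.711655
iter 5: u=1.271403  f(a)=-2.842e-14  f'(a)=-1.605e+00  a ← 60.711655 − (-2.842e-14/-1.605e+00) = 60.711655
converged: |Δa| < 1e-12 after 5 iterations
sag = a·(cosh(S/(2a)) − 1) = 60.711655·(cosh(1.271403) − 1) = 56.045688
T_max/T_min = cosh(S/(2a)) = 1.923145

a=60.712 sag=56.046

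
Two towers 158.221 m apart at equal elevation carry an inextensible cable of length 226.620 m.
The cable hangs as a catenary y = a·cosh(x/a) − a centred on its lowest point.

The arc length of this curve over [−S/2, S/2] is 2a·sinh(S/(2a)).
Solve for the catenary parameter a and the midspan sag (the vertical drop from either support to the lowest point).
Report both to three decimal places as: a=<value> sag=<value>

a=52.034 sag=72.652

seed: a₀ = √(S³/(24(L−S))) = √(158.221³/(24·68.399)) = 49.120829
iter 1: u=1.610529  f(a)=+9.439e+00  f'(a)=-3.578e+00  a ← 49.120829 − (+9.439e+00/-3.578e+00) = 51.759175
iter 2: u=1.528434  f(a)=+8.138e-01  f'(a)=-2.985e+00  a ← 51.759175 − (+8.138e-01/-2.985e+00) = 52.031810
iter 3: u=1.520426  f(a)=+7.311e-03  f'(a)=-2.932e+00  a ← 52.031810 − (+7.311e-03/-2.932e+00) = 52.034304
iter 4: u=1.520353  f(a)=+6.017e-07  f'(a)=-2.931e+00  a ← 52.034304 − (+6.017e-07/-2.931e+00) = 52.034304
iter 5: u=1.520353  f(a)=+0.000e+00  f'(a)=-2.931e+00  a ← 52.034304 − (+0.000e+00/-2.931e+00) = 52.034304
converged: |Δa| < 1e-12 after 5 iterations
sag = a·(cosh(S/(2a)) − 1) = 52.034304·(cosh(1.520353) − 1) = 72.652202
T_max/T_min = cosh(S/(2a)) = 2.396237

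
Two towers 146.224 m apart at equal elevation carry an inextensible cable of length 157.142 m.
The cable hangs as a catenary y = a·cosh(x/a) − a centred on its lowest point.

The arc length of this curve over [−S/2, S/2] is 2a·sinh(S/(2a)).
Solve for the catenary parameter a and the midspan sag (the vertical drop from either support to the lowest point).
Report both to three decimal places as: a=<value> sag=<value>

seed: a₀ = √(S³/(24(L−S))) = √(146.224³/(24·10.918)) = 109.232236
iter 1: u=0.669326  f(a)=+2.472e-01  f'(a)=-2.090e-01  a ← 109.232236 − (+2.472e-01/-2.090e-01) = 110.414923
iter 2: u=0.662157  f(a)=+4.072e-03  f'(a)=-2.022e-01  a ← 110.414923 − (+4.072e-03/-2.022e-01) = 110.435064
iter 3: u=0.662036  f(a)=+1.146e-06  f'(a)=-2.021e-01  a ← 110.435064 − (+1.146e-06/-2.021e-01) = 110.435070
iter 4: u=0.662036  f(a)=+8.527e-14  f'(a)=-2.021e-01  a ← 110.435070 − (+8.527e-14/-2.021e-01) = 110.435070
converged: |Δa| < 1e-12 after 4 iterations
sag = a·(cosh(S/(2a)) − 1) = 110.435070·(cosh(0.662036) − 1) = 25.098346
T_max/T_min = cosh(S/(2a)) = 1.227268

a=110.435 sag=25.098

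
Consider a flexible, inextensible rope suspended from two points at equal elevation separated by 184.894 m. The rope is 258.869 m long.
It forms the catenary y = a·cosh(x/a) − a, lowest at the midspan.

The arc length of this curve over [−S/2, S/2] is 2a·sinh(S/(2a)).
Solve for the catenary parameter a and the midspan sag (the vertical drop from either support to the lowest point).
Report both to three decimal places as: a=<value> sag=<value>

seed: a₀ = √(S³/(24(L−S))) = √(184.894³/(24·73.975)) = 59.667263
iter 1: u=1.549376  f(a)=+9.404e+00  f'(a)=-3.128e+00  a ← 59.667263 − (+9.404e+00/-3.128e+00) = 62.673438
iter 2: u=1.475059  f(a)=+7.574e-01  f'(a)=-2.643e+00  a ← 62.673438 − (+7.574e-01/-2.643e+00) = 62.960030
iter 3: u=1.468344  f(a)=+5.865e-03  f'(a)=-2.602e+00  a ← 62.960030 − (+5.865e-03/-2.602e+00) = 62.962284
iter 4: u=1.468292  f(a)=+3.576e-07  f'(a)=-2.602e+00  a ← 62.962284 − (+3.576e-07/-2.602e+00) = 62.962284
iter 5: u=1.468292  f(a)=+0.000e+00  f'(a)=-2.602e+00  a ← 62.962284 − (+0.000e+00/-2.602e+00) = 62.962284
converged: |Δa| < 1e-12 after 5 iterations
sag = a·(cosh(S/(2a)) − 1) = 62.962284·(cosh(1.468292) − 1) = 80.973601
T_max/T_min = cosh(S/(2a)) = 2.286065

a=62.962 sag=80.974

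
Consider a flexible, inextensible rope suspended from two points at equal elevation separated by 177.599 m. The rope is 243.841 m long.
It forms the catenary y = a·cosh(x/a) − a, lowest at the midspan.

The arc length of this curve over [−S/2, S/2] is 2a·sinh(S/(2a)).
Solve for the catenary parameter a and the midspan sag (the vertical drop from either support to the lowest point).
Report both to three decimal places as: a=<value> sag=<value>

seed: a₀ = √(S³/(24(L−S))) = √(177.599³/(24·66.242)) = 59.359254
iter 1: u=1.495967  f(a)=+7.820e+00  f'(a)=-2.773e+00  a ← 59.359254 − (+7.820e+00/-2.773e+00) = 62.179191
iter 2: u=1.428122  f(a)=+5.918e-01  f'(a)=-2.368e+00  a ← 62.179191 − (+5.918e-01/-2.368e+00) = 62.429110
iter 3: u=1.422405  f(a)=+4.002e-03  f'(a)=-2.336e+00  a ← 62.429110 − (+4.002e-03/-2.336e+00) = 62.430824
iter 4: u=1.422366  f(a)=+1.858e-07  f'(a)=-2.336e+00  a ← 62.430824 − (+1.858e-07/-2.336e+00) = 62.430824
iter 5: u=1.422366  f(a)=-2.842e-14  f'(a)=-2.336e+00  a ← 62.430824 − (-2.842e-14/-2.336e+00) = 62.430824
converged: |Δa| < 1e-12 after 5 iterations
sag = a·(cosh(S/(2a)) − 1) = 62.430824·(cosh(1.422366) − 1) = 74.544415
T_max/T_min = cosh(S/(2a)) = 2.194032

a=62.431 sag=74.544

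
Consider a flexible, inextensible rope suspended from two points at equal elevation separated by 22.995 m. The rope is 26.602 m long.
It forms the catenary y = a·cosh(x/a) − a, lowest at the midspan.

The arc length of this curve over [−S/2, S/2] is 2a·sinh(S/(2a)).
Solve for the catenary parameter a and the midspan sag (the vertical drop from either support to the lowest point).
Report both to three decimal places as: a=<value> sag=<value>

a=12.121 sag=5.874

seed: a₀ = √(S³/(24(L−S))) = √(22.995³/(24·3.607)) = 11.851448
iter 1: u=0.970135  f(a)=+1.736e-01  f'(a)=-6.680e-01  a ← 11.851448 − (+1.736e-01/-6.680e-01) = 12.111336
iter 2: u=0.949317  f(a)=+5.874e-03  f'(a)=-6.234e-01  a ← 12.111336 − (+5.874e-03/-6.234e-01) = 12.120759
iter 3: u=0.948579  f(a)=+7.249e-06  f'(a)=-6.219e-01  a ← 12.120759 − (+7.249e-06/-6.219e-01) = 12.120770
iter 4: u=0.948578  f(a)=+1.107e-11  f'(a)=-6.219e-01  a ← 12.120770 − (+1.107e-11/-6.219e-01) = 12.120770
iter 5: u=0.948578  f(a)=-3.553e-15  f'(a)=-6.219e-01  a ← 12.120770 − (-3.553e-15/-6.219e-01) = 12.120770
converged: |Δa| < 1e-12 after 5 iterations
sag = a·(cosh(S/(2a)) − 1) = 12.120770·(cosh(0.948578) − 1) = 5.874498
T_max/T_min = cosh(S/(2a)) = 1.484664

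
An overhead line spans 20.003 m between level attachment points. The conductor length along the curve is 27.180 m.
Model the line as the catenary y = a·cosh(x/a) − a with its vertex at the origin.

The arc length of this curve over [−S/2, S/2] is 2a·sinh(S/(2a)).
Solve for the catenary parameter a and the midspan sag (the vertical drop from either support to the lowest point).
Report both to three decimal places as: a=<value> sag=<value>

a=7.157 sag=8.202

seed: a₀ = √(S³/(24(L−S))) = √(20.003³/(24·7.177)) = 6.816565
iter 1: u=1.467235  f(a)=+8.133e-01  f'(a)=-2.595e+00  a ← 6.816565 − (+8.133e-01/-2.595e+00) = 7.129944
iter 2: u=1.402746  f(a)=+5.945e-02  f'(a)=-2.229e+00  a ← 7.129944 − (+5.945e-02/-2.229e+00) = 7.156620
iter 3: u=1.397517  f(a)=+3.730e-04  f'(a)=-2.201e+00  a ← 7.156620 − (+3.730e-04/-2.201e+00) = 7.156790
iter 4: u=1.397484  f(a)=+1.489e-08  f'(a)=-2.201e+00  a ← 7.156790 − (+1.489e-08/-2.201e+00) = 7.156790
iter 5: u=1.397484  f(a)=+7.105e-15  f'(a)=-2.201e+00  a ← 7.156790 − (+7.105e-15/-2.201e+00) = 7.156790
converged: |Δa| < 1e-12 after 5 iterations
sag = a·(cosh(S/(2a)) − 1) = 7.156790·(cosh(1.397484) − 1) = 8.202499
T_max/T_min = cosh(S/(2a)) = 2.146114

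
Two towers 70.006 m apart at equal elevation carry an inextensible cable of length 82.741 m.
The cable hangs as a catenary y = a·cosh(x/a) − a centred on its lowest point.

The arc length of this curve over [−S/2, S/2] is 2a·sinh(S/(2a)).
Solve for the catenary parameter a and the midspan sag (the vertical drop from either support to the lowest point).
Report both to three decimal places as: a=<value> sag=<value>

a=34.382 sag=19.410

seed: a₀ = √(S³/(24(L−S))) = √(70.006³/(24·12.735)) = 33.504088
iter 1: u=1.044738  f(a)=+7.133e-01  f'(a)=-8.465e-01  a ← 33.504088 − (+7.133e-01/-8.465e-01) = 34.346796
iter 2: u=1.019105  f(a)=+2.780e-02  f'(a)=-7.817e-01  a ← 34.346796 − (+2.780e-02/-7.817e-01) = 34.382361
iter 3: u=1.018051  f(a)=+4.601e-05  f'(a)=-7.791e-01  a ← 34.382361 − (+4.601e-05/-7.791e-01) = 34.382420
iter 4: u=1.018049  f(a)=+1.265e-10  f'(a)=-7.791e-01  a ← 34.382420 − (+1.265e-10/-7.791e-01) = 34.382420
iter 5: u=1.018049  f(a)=-2.842e-14  f'(a)=-7.791e-01  a ← 34.382420 − (-2.842e-14/-7.791e-01) = 34.382420
converged: |Δa| < 1e-12 after 5 iterations
sag = a·(cosh(S/(2a)) − 1) = 34.382420·(cosh(1.018049) − 1) = 19.410415
T_max/T_min = cosh(S/(2a)) = 1.564545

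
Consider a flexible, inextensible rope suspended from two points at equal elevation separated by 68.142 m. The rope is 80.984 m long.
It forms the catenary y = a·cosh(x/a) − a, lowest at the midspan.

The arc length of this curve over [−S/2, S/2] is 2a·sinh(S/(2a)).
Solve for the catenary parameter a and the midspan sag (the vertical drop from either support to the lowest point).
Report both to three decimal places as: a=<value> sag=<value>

seed: a₀ = √(S³/(24(L−S))) = √(68.142³/(24·12.842)) = 32.040579
iter 1: u=1.063370  f(a)=+7.459e-01  f'(a)=-8.960e-01  a ← 32.040579 − (+7.459e-01/-8.960e-01) = 32.873085
iter 2: u=1.036441  f(a)=+3.006e-02  f'(a)=-8.251e-01  a ← 32.873085 − (+3.006e-02/-8.251e-01) = 32.909519
iter 3: u=1.035293  f(a)=+5.336e-05  f'(a)=-8.222e-01  a ← 32.909519 − (+5.336e-05/-8.222e-01) = 32.909584
iter 4: u=1.035291  f(a)=+1.688e-10  f'(a)=-8.222e-01  a ← 32.909584 − (+1.688e-10/-8.222e-01) = 32.909584
iter 5: u=1.035291  f(a)=+0.000e+00  f'(a)=-8.222e-01  a ← 32.909584 − (+0.000e+00/-8.222e-01) = 32.909584
converged: |Δa| < 1e-12 after 5 iterations
sag = a·(cosh(S/(2a)) − 1) = 32.909584·(cosh(1.035291) − 1) = 19.269366
T_max/T_min = cosh(S/(2a)) = 1.585524

a=32.910 sag=19.269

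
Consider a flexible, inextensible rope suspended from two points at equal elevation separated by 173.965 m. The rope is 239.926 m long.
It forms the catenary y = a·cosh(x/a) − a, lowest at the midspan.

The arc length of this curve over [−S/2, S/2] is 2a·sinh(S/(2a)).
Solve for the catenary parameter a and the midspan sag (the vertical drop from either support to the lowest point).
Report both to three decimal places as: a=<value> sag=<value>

seed: a₀ = √(S³/(24(L−S))) = √(173.965³/(24·65.961)) = 57.669155
iter 1: u=1.508302  f(a)=+7.922e+00  f'(a)=-2.852e+00  a ← 57.669155 − (+7.922e+00/-2.852e+00) = 60.446939
iter 2: u=1.438989  f(a)=+6.084e-01  f'(a)=-2.429e+00  a ← 60.446939 − (+6.084e-01/-2.429e+00) = 60.697362
iter 3: u=1.433052  f(a)=+4.247e-03  f'(a)=-2.396e+00  a ← 60.697362 − (+4.247e-03/-2.396e+00) = 60.699135
iter 4: u=1.433011  f(a)=+2.102e-07  f'(a)=-2.395e+00  a ← 60.699135 − (+2.102e-07/-2.395e+00) = 60.699135
iter 5: u=1.433011  f(a)=+5.684e-14  f'(a)=-2.395e+00  a ← 60.699135 − (+5.684e-14/-2.395e+00) = 60.699135
converged: |Δa| < 1e-12 after 5 iterations
sag = a·(cosh(S/(2a)) − 1) = 60.699135·(cosh(1.433011) − 1) = 73.746045
T_max/T_min = cosh(S/(2a)) = 2.214944

a=60.699 sag=73.746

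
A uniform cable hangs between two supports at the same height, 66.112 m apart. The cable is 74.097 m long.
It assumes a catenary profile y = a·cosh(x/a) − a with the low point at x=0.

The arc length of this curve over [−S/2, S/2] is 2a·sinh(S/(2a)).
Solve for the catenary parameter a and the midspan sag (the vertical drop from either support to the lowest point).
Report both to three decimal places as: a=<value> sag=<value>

a=39.516 sag=14.651

seed: a₀ = √(S³/(24(L−S))) = √(66.112³/(24·7.985)) = 38.830892
iter 1: u=0.851281  f(a)=+2.944e-01  f'(a)=-4.419e-01  a ← 38.830892 − (+2.944e-01/-4.419e-01) = 39.497106
iter 2: u=0.836922  f(a)=+7.747e-03  f'(a)=-4.189e-01  a ← 39.497106 − (+7.747e-03/-4.189e-01) = 39.515600
iter 3: u=0.836530  f(a)=+5.686e-06  f'(a)=-4.183e-01  a ← 39.515600 − (+5.686e-06/-4.183e-01) = 39.515613
iter 4: u=0.836530  f(a)=+3.084e-12  f'(a)=-4.183e-01  a ← 39.515613 − (+3.084e-12/-4.183e-01) = 39.515613
converged: |Δa| < 1e-12 after 4 iterations
sag = a·(cosh(S/(2a)) − 1) = 39.515613·(cosh(0.836530) − 1) = 14.651490
T_max/T_min = cosh(S/(2a)) = 1.370777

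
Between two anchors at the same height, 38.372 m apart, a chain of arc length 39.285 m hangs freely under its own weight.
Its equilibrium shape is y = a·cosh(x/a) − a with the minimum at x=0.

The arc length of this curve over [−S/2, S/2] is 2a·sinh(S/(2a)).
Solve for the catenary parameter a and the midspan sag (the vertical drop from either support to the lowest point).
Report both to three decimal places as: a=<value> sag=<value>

a=50.959 sag=3.655

seed: a₀ = √(S³/(24(L−S))) = √(38.372³/(24·0.913)) = 50.778591
iter 1: u=0.377836  f(a)=+6.539e-03  f'(a)=-3.648e-02  a ← 50.778591 − (+6.539e-03/-3.648e-02) = 50.957865
iter 2: u=0.376507  f(a)=+3.479e-05  f'(a)=-3.609e-02  a ← 50.957865 − (+3.479e-05/-3.609e-02) = 50.958829
iter 3: u=0.376500  f(a)=+9.966e-10  f'(a)=-3.609e-02  a ← 50.958829 − (+9.966e-10/-3.609e-02) = 50.958829
iter 4: u=0.376500  f(a)=+0.000e+00  f'(a)=-3.609e-02  a ← 50.958829 − (+0.000e+00/-3.609e-02) = 50.958829
converged: |Δa| < 1e-12 after 4 iterations
sag = a·(cosh(S/(2a)) − 1) = 50.958829·(cosh(0.376500) − 1) = 3.654631
T_max/T_min = cosh(S/(2a)) = 1.071717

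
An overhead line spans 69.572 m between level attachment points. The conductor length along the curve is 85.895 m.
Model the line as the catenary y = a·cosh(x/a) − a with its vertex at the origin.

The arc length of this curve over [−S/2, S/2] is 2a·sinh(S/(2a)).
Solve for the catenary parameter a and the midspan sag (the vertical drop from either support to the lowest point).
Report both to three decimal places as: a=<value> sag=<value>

seed: a₀ = √(S³/(24(L−S))) = √(69.572³/(24·16.323)) = 29.318795
iter 1: u=1.186474  f(a)=+1.188e+00  f'(a)=-1.278e+00  a ← 29.318795 − (+1.188e+00/-1.278e+00) = 30.248283
iter 2: u=1.150016  f(a)=+5.884e-02  f'(a)=-1.155e+00  a ← 30.248283 − (+5.884e-02/-1.155e+00) = 30.299249
iter 3: u=1.148081  f(a)=+1.610e-04  f'(a)=-1.148e+00  a ← 30.299249 − (+1.610e-04/-1.148e+00) = 30.299390
iter 4: u=1.148076  f(a)=+1.212e-09  f'(a)=-1.148e+00  a ← 30.299390 − (+1.212e-09/-1.148e+00) = 30.299390
iter 5: u=1.148076  f(a)=+0.000e+00  f'(a)=-1.148e+00  a ← 30.299390 − (+0.000e+00/-1.148e+00) = 30.299390
converged: |Δa| < 1e-12 after 5 iterations
sag = a·(cosh(S/(2a)) − 1) = 30.299390·(cosh(1.148076) − 1) = 22.260488
T_max/T_min = cosh(S/(2a)) = 1.734684

a=30.299 sag=22.260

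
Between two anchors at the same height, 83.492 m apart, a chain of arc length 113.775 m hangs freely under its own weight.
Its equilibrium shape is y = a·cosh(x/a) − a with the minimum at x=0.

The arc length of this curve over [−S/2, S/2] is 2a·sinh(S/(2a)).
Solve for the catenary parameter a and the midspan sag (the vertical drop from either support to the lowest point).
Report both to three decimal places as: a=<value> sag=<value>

seed: a₀ = √(S³/(24(L−S))) = √(83.492³/(24·30.283)) = 28.298423
iter 1: u=1.475206  f(a)=+3.471e+00  f'(a)=-2.644e+00  a ← 28.298423 − (+3.471e+00/-2.644e+00) = 29.611396
iter 2: u=1.409795  f(a)=+2.562e-01  f'(a)=-2.267e+00  a ← 29.611396 − (+2.562e-01/-2.267e+00) = 29.724428
iter 3: u=1.404434  f(a)=+1.642e-03  f'(a)=-2.238e+00  a ← 29.724428 − (+1.642e-03/-2.238e+00) = 29.725161
iter 4: u=1.404399  f(a)=+6.835e-08  f'(a)=-2.237e+00  a ← 29.725161 − (+6.835e-08/-2.237e+00) = 29.725161
iter 5: u=1.404399  f(a)=+1.421e-14  f'(a)=-2.237e+00  a ← 29.725161 − (+1.421e-14/-2.237e+00) = 29.725161
converged: |Δa| < 1e-12 after 5 iterations
sag = a·(cosh(S/(2a)) − 1) = 29.725161·(cosh(1.404399) − 1) = 34.460296
T_max/T_min = cosh(S/(2a)) = 2.159297

a=29.725 sag=34.460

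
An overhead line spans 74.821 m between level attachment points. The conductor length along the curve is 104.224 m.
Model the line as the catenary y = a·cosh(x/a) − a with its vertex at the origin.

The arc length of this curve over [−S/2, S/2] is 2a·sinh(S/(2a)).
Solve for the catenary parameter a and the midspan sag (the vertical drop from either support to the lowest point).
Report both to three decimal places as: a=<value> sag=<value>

seed: a₀ = √(S³/(24(L−S))) = √(74.821³/(24·29.403)) = 24.363171
iter 1: u=1.535535  f(a)=+3.668e+00  f'(a)=-3.033e+00  a ← 24.363171 − (+3.668e+00/-3.033e+00) = 25.572411
iter 2: u=1.462924  f(a)=+2.907e-01  f'(a)=-2.569e+00  a ← 25.572411 − (+2.907e-01/-2.569e+00) = 25.685561
iter 3: u=1.456480  f(a)=+2.175e-03  f'(a)=-2.531e+00  a ← 25.685561 − (+2.175e-03/-2.531e+00) = 25.686420
iter 4: u=1.456431  f(a)=+1.237e-07  f'(a)=-2.531e+00  a ← 25.686420 − (+1.237e-07/-2.531e+00) = 25.686420
iter 5: u=1.456431  f(a)=-1.421e-14  f'(a)=-2.531e+00  a ← 25.686420 − (-1.421e-14/-2.531e+00) = 25.686420
converged: |Δa| < 1e-12 after 5 iterations
sag = a·(cosh(S/(2a)) − 1) = 25.686420·(cosh(1.456431) − 1) = 32.412226
T_max/T_min = cosh(S/(2a)) = 2.261843

a=25.686 sag=32.412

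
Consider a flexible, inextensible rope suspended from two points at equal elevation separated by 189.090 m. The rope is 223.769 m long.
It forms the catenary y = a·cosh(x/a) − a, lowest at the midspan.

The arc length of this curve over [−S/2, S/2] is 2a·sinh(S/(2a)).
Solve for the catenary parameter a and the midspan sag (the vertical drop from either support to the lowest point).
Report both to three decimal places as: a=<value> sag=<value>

a=92.510 sag=52.667

seed: a₀ = √(S³/(24(L−S))) = √(189.090³/(24·34.679)) = 90.128873
iter 1: u=1.048998  f(a)=+1.959e+00  f'(a)=-8.576e-01  a ← 90.128873 − (+1.959e+00/-8.576e-01) = 92.412864
iter 2: u=1.023072  f(a)=+7.693e-02  f'(a)=-7.915e-01  a ← 92.412864 − (+7.693e-02/-7.915e-01) = 92.510064
iter 3: u=1.021997  f(a)=+1.294e-04  f'(a)=-7.888e-01  a ← 92.510064 − (+1.294e-04/-7.888e-01) = 92.510228
iter 4: u=1.021995  f(a)=+3.675e-10  f'(a)=-7.888e-01  a ← 92.510228 − (+3.675e-10/-7.888e-01) = 92.510228
iter 5: u=1.021995  f(a)=+0.000e+00  f'(a)=-7.888e-01  a ← 92.510228 − (+0.000e+00/-7.888e-01) = 92.510228
converged: |Δa| < 1e-12 after 5 iterations
sag = a·(cosh(S/(2a)) − 1) = 92.510228·(cosh(1.021995) − 1) = 52.666504
T_max/T_min = cosh(S/(2a)) = 1.569305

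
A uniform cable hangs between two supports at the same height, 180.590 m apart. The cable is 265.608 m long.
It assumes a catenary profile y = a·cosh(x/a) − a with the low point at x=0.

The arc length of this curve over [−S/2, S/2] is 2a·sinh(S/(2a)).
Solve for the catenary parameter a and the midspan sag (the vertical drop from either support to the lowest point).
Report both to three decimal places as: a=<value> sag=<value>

seed: a₀ = √(S³/(24(L−S))) = √(180.590³/(24·85.018)) = 53.725379
iter 1: u=1.680677  f(a)=+1.285e+01  f'(a)=-4.154e+00  a ← 53.725379 − (+1.285e+01/-4.154e+00) = 56.818208
iter 2: u=1.589191  f(a)=+1.193e+00  f'(a)=-3.415e+00  a ← 56.818208 − (+1.193e+00/-3.415e+00) = 57.167492
iter 3: u=1.579482  f(a)=+1.261e-02  f'(a)=-3.343e+00  a ← 57.167492 − (+1.261e-02/-3.343e+00) = 57.171264
iter 4: u=1.579377  f(a)=+1.442e-06  f'(a)=-3.343e+00  a ← 57.171264 − (+1.442e-06/-3.343e+00) = 57.171264
iter 5: u=1.579377  f(a)=+0.000e+00  f'(a)=-3.343e+00  a ← 57.171264 − (+0.000e+00/-3.343e+00) = 57.171264
converged: |Δa| < 1e-12 after 5 iterations
sag = a·(cosh(S/(2a)) − 1) = 57.171264·(cosh(1.579377) − 1) = 87.415927
T_max/T_min = cosh(S/(2a)) = 2.529019

a=57.171 sag=87.416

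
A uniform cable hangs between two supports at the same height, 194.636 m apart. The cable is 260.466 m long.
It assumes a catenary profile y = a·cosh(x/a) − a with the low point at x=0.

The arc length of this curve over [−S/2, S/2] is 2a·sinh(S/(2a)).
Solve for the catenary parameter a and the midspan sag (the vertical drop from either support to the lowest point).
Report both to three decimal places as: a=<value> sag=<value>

a=71.542 sag=77.048

seed: a₀ = √(S³/(24(L−S))) = √(194.636³/(24·65.830)) = 68.315179
iter 1: u=1.424544  f(a)=+7.012e+00  f'(a)=-2.348e+00  a ← 68.315179 − (+7.012e+00/-2.348e+00) = 71.301630
iter 2: u=1.364878  f(a)=+4.860e-01  f'(a)=-2.033e+00  a ← 71.301630 − (+4.860e-01/-2.033e+00) = 71.540726
iter 3: u=1.360316  f(a)=+2.719e-03  f'(a)=-2.010e+00  a ← 71.540726 − (+2.719e-03/-2.010e+00) = 71.542079
iter 4: u=1.360290  f(a)=+8.619e-08  f'(a)=-2.010e+00  a ← 71.542079 − (+8.619e-08/-2.010e+00) = 71.542079
iter 5: u=1.360290  f(a)=-5.684e-14  f'(a)=-2.010e+00  a ← 71.542079 − (-5.684e-14/-2.010e+00) = 71.542079
converged: |Δa| < 1e-12 after 5 iterations
sag = a·(cosh(S/(2a)) − 1) = 71.542079·(cosh(1.360290) − 1) = 77.047636
T_max/T_min = cosh(S/(2a)) = 2.076956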